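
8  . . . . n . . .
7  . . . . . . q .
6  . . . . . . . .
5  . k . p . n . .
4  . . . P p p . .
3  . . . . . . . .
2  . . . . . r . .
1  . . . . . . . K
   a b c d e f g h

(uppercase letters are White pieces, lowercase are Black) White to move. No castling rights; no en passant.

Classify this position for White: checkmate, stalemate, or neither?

stalemate

White to move; white king on h1.
In check: no.
King squares — g1: attacked by Qg7; g2: attacked by Rf2; h2: attacked by Rf2.
Legal moves for White: none.
Not in check and no legal moves → stalemate.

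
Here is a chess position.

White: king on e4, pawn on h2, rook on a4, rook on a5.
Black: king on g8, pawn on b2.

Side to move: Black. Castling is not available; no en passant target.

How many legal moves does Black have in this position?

9

Black to move; king on g8.
In check: no.
Legal moves: Kh8, Kf8, Kh7, Kg7, Kf7, b1=Q+, b1=R, b1=B+, b1=N.
Count: 9.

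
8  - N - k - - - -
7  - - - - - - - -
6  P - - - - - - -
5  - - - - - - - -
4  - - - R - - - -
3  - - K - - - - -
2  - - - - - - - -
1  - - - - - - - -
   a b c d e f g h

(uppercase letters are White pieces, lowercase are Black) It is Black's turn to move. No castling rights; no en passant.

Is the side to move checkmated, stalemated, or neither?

Black to move; black king on d8.
In check: yes, from the white rook on d4.
King squares — c7: available; d7: attacked by Rd4; e7: available; c8: available; e8: available.
Legal moves for Black: Ke8, Kc8, Ke7, Kc7.
Black is in check but has 4 legal moves → neither.

neither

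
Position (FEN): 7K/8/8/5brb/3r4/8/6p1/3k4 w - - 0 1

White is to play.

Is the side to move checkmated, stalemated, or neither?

stalemate

White to move; white king on h8.
In check: no.
King squares — g7: attacked by Rg5; h7: attacked by Bf5; g8: attacked by Rg5.
Legal moves for White: none.
Not in check and no legal moves → stalemate.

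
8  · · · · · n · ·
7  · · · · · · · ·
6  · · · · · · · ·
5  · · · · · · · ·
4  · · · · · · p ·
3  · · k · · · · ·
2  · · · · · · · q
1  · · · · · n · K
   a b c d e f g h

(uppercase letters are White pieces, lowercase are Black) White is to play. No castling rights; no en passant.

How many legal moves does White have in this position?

White to move; king on h1.
In check: yes, from the black queen on h2.
Legal moves: none.
Count: 0.

0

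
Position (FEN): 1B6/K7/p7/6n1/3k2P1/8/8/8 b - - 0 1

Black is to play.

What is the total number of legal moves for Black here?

Black to move; king on d4.
In check: no.
Legal moves: Nh7, Nf7, Ne6, Ne4, Nh3, Nf3, Kd5, Kc5, Ke4, Kc4, Ke3, Kd3, Kc3, a5.
Count: 14.

14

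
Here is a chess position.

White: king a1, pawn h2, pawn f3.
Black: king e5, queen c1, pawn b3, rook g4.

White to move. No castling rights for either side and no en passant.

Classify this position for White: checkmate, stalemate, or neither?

checkmate

White to move; white king on a1.
In check: yes, from the black queen on c1.
King squares — b1: attacked by Qc1; a2: attacked by Pb3; b2: attacked by Qc1.
Legal moves for White: none.
In check with no legal moves → checkmate.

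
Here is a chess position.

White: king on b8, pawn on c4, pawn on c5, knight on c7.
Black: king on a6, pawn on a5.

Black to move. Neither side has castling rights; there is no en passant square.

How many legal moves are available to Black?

Black to move; king on a6.
In check: yes, from the white knight on c7.
Legal moves: none.
Count: 0.

0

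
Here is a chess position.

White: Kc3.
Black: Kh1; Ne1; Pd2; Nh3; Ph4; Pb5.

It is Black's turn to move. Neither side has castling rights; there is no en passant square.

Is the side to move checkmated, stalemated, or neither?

neither

Black to move; black king on h1.
In check: no.
Legal moves for Black: Ng5, Nf4, Nf2, Ng1, Kh2, Kg2, Kg1, Nf3, Nd3, Ng2, Nc2, b4+, d1=Q, d1=R, d1=B, d1=N+.
Black has 16 legal moves and is not in check → neither.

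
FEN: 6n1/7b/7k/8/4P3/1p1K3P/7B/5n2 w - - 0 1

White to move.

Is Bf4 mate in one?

After Bf4: black king on h6; in check: yes, from the white bishop on f4.
Black has 3 legal replies: Kg7, Kg6, Kh5.
In check but a legal move exists → not checkmate.

no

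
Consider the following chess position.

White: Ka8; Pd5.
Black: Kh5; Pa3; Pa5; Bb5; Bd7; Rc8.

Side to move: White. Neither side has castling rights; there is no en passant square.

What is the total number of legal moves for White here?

2

White to move; king on a8.
In check: yes, from the black rook on c8.
Legal moves: Kb7, Ka7.
Count: 2.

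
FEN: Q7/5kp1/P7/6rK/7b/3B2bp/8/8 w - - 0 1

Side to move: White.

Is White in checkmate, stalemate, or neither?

checkmate

White to move; white king on h5.
In check: yes, from the black rook on g5.
King squares — g4: attacked by Rg5; h4: attacked by Bg3; g5: attacked by Bh4; g6: attacked by Rg5; h6: attacked by Pg7.
Legal moves for White: none.
In check with no legal moves → checkmate.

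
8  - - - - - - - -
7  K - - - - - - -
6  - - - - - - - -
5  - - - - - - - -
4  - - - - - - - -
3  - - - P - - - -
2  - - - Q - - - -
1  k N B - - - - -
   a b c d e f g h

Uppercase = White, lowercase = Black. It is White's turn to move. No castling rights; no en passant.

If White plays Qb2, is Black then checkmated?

yes

After Qb2: black king on a1; in check: yes, from the white queen on b2.
King squares — b1: attacked by Qb2; a2: attacked by Qb2; b2: attacked by Bc1.
Black has no legal moves → checkmate.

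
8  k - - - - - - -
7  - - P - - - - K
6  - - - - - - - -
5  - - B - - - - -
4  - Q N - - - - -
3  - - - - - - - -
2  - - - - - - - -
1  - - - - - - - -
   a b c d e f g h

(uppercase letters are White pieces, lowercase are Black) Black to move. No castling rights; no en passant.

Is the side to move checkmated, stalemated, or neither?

Black to move; black king on a8.
In check: no.
King squares — a7: attacked by Bc5; b7: attacked by Qb4; b8: attacked by Qb4.
Legal moves for Black: none.
Not in check and no legal moves → stalemate.

stalemate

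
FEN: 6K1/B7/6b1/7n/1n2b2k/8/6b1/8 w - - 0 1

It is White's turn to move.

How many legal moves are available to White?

White to move; king on g8.
In check: no.
Legal moves: Kh8, Kf8, Bb8, Bb6, Bc5, Bd4, Be3, Bf2+, Bg1.
Count: 9.

9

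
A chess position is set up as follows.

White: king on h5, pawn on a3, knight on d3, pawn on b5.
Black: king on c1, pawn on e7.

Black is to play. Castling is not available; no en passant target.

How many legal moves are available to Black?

4

Black to move; king on c1.
In check: yes, from the white knight on d3.
Legal moves: Kd2, Kc2, Kd1, Kb1.
Count: 4.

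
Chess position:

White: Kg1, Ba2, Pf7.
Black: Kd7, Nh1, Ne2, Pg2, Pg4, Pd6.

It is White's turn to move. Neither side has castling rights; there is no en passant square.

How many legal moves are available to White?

2

White to move; king on g1.
In check: yes, from the black knight on e2.
Legal moves: Kh2, Kxg2.
Count: 2.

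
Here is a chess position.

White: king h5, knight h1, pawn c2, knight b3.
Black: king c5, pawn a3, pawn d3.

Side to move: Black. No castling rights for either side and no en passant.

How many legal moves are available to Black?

Black to move; king on c5.
In check: yes, from the white knight on b3.
Legal moves: Kd6, Kc6, Kb6, Kd5, Kb5, Kc4, Kb4.
Count: 7.

7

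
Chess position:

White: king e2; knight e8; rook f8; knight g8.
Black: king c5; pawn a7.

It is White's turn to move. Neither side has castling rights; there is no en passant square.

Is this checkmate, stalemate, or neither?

neither

White to move; white king on e2.
In check: no.
Legal moves for White include: Ne7, Nh6, Ngf6, Rf7, Rf6, Rf5+, Rf4, Rf3, Rf2, Rf1, Ng7, Nc7, Nef6, Nd6, Kf3, Ke3, Kd3, Kf2, ... (list truncated; more exist).
White has legal moves and is not in check → neither.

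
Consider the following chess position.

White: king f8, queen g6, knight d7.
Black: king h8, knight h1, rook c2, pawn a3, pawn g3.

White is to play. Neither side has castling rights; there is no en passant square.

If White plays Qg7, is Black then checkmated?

yes

After Qg7: black king on h8; in check: yes, from the white queen on g7.
King squares — g7: attacked by Kf8; h7: attacked by Qg7; g8: attacked by Qg7.
Black has no legal moves → checkmate.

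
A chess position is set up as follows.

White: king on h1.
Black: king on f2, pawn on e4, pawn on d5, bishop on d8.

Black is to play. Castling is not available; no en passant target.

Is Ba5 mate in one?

no

After Ba5: white king on h1; in check: no.
White is not in check, so this cannot be checkmate.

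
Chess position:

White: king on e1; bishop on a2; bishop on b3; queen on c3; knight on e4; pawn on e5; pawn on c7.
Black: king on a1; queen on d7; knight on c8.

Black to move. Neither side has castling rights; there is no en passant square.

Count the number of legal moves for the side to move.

Black to move; king on a1.
In check: yes, from the white queen on c3.
Legal moves: none.
Count: 0.

0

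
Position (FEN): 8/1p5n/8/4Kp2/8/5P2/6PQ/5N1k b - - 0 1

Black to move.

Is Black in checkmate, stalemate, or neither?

checkmate

Black to move; black king on h1.
In check: yes, from the white queen on h2.
King squares — g1: attacked by Qh2; g2: attacked by Qh2; h2: attacked by Nf1.
Legal moves for Black: none.
In check with no legal moves → checkmate.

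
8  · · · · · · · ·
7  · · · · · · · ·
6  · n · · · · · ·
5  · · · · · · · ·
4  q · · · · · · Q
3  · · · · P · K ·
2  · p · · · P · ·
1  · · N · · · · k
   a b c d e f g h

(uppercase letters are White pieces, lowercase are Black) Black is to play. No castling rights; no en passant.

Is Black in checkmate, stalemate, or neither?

Black to move; black king on h1.
In check: yes, from the white queen on h4.
King squares — g1: available; g2: attacked by Kg3; h2: attacked by Kg3.
Legal moves for Black: Kg1, Qxh4+.
Black is in check but has 2 legal moves → neither.

neither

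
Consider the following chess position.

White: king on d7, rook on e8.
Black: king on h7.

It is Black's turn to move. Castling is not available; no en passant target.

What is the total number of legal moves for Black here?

3

Black to move; king on h7.
In check: no.
Legal moves: Kg7, Kh6, Kg6.
Count: 3.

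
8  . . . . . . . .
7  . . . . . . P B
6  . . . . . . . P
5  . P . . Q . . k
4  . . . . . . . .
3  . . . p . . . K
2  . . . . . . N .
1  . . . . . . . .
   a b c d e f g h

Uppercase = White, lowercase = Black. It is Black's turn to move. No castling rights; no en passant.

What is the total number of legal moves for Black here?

Black to move; king on h5.
In check: yes, from the white queen on e5.
Legal moves: Kxh6.
Count: 1.

1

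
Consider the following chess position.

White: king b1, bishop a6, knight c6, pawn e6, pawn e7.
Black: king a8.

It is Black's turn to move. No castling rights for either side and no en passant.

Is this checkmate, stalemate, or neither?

Black to move; black king on a8.
In check: no.
King squares — a7: attacked by Nc6; b7: attacked by Ba6; b8: attacked by Nc6.
Legal moves for Black: none.
Not in check and no legal moves → stalemate.

stalemate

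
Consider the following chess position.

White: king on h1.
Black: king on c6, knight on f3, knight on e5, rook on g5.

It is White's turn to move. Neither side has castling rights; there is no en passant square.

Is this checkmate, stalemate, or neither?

stalemate

White to move; white king on h1.
In check: no.
King squares — g1: attacked by Nf3; g2: attacked by Rg5; h2: attacked by Nf3.
Legal moves for White: none.
Not in check and no legal moves → stalemate.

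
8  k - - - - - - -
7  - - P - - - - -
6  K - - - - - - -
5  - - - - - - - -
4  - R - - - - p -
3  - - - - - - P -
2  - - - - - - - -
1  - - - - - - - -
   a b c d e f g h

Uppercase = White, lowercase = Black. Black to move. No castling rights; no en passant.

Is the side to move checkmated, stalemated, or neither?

stalemate

Black to move; black king on a8.
In check: no.
King squares — a7: attacked by Ka6; b7: attacked by Rb4; b8: attacked by Rb4.
Legal moves for Black: none.
Not in check and no legal moves → stalemate.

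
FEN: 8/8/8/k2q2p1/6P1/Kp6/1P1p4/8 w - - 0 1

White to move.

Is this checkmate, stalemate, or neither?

stalemate

White to move; white king on a3.
In check: no.
King squares — a2: attacked by Pb3; b2: own pawn; b3: attacked by Qd5; a4: attacked by Ka5; b4: attacked by Ka5.
Legal moves for White: none.
Not in check and no legal moves → stalemate.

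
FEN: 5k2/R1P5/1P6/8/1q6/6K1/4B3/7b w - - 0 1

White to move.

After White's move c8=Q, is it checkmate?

After c8=Q: black king on f8; in check: yes, from the white queen on c8.
King squares — e7: attacked by Ra7; f7: attacked by Ra7; g7: attacked by Ra7; e8: attacked by Qc8; g8: attacked by Qc8.
Black has no legal moves → checkmate.

yes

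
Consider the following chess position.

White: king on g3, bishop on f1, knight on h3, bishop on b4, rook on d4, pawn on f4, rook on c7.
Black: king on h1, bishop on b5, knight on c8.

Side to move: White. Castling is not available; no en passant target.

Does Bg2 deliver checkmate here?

After Bg2: black king on h1; in check: yes, from the white bishop on g2.
King squares — g1: attacked by Nh3; g2: attacked by Kg3; h2: attacked by Kg3.
Black has no legal moves → checkmate.

yes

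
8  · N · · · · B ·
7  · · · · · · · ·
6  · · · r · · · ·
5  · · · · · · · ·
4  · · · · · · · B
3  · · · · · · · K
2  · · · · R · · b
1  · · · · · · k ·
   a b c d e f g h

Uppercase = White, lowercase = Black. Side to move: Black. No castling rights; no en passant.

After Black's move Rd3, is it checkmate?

no

After Rd3: white king on h3; in check: yes, from the black rook on d3.
White has 3 legal replies: Kg4, Bg3, Re3.
In check but a legal move exists → not checkmate.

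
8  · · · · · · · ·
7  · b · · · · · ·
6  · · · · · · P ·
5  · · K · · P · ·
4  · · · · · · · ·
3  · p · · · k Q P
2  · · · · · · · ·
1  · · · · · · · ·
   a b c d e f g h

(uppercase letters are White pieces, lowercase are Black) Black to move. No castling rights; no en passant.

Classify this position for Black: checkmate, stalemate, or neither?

Black to move; black king on f3.
In check: yes, from the white queen on g3.
King squares — e2: available; f2: attacked by Qg3; g2: attacked by Qg3; e3: attacked by Qg3; g3: available; e4: available; f4: attacked by Qg3; g4: attacked by Qg3.
Legal moves for Black: Ke4, Kxg3, Ke2.
Black is in check but has 3 legal moves → neither.

neither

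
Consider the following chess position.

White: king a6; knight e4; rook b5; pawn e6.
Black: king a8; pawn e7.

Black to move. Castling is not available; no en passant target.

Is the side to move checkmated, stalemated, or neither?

Black to move; black king on a8.
In check: no.
King squares — a7: attacked by Ka6; b7: attacked by Rb5; b8: attacked by Rb5.
Legal moves for Black: none.
Not in check and no legal moves → stalemate.

stalemate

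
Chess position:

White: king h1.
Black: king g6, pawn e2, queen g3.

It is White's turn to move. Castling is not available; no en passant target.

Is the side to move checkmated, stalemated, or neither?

stalemate

White to move; white king on h1.
In check: no.
King squares — g1: attacked by Qg3; g2: attacked by Qg3; h2: attacked by Qg3.
Legal moves for White: none.
Not in check and no legal moves → stalemate.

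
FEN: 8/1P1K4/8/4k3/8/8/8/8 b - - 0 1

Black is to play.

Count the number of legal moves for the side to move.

Black to move; king on e5.
In check: no.
Legal moves: Kf6, Kf5, Kd5, Kf4, Ke4, Kd4.
Count: 6.

6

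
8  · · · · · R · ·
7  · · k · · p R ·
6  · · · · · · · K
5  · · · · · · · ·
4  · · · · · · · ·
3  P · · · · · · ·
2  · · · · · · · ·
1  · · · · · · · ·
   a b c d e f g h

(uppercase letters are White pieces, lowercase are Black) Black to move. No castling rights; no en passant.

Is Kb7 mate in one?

no

After Kb7: white king on h6; in check: no.
White is not in check, so this cannot be checkmate.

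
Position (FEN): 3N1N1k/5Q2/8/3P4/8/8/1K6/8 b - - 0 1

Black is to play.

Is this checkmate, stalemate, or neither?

Black to move; black king on h8.
In check: no.
King squares — g7: attacked by Qf7; h7: attacked by Qf7; g8: attacked by Qf7.
Legal moves for Black: none.
Not in check and no legal moves → stalemate.

stalemate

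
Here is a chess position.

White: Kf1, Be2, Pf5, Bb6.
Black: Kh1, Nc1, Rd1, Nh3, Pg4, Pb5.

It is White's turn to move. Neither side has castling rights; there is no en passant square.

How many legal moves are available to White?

White to move; king on f1.
In check: yes, from the black rook on d1.
Legal moves: Bxd1.
Count: 1.

1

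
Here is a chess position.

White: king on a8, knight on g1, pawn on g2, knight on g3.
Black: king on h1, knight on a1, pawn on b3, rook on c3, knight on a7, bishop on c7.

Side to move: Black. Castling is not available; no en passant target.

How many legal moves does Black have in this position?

Black to move; king on h1.
In check: yes, from the white knight on g3.
Legal moves: Kh2, Kxg2, Kxg1, Bxg3, Rxg3.
Count: 5.

5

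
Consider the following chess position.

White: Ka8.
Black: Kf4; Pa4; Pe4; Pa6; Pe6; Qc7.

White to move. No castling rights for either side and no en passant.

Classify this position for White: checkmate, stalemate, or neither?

stalemate

White to move; white king on a8.
In check: no.
King squares — a7: attacked by Qc7; b7: attacked by Qc7; b8: attacked by Qc7.
Legal moves for White: none.
Not in check and no legal moves → stalemate.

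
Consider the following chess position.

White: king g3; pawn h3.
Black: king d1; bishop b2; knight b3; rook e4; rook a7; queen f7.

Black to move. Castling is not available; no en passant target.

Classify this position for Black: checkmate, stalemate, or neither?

Black to move; black king on d1.
In check: no.
Legal moves for Black include: Qg8+, Qf8, Qe8, Qh7, Qg7+, Qe7, Qd7, Qc7+, Qb7, Qg6+, Qf6, Qe6, Qh5, Qf5, Qd5, Qf4+, Qc4, Qf3+, ... (list truncated; more exist).
Black has legal moves and is not in check → neither.

neither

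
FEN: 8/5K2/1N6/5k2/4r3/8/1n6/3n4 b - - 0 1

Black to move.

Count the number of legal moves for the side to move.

Black to move; king on f5.
In check: no.
Legal moves: Kg5, Ke5, Kg4, Kf4, Re8, Re7+, Re6, Re5, Rh4, Rg4, Rf4, Rd4, Rc4, Rb4, Ra4, Re3, Re2, Re1, Nc4, Na4, Nd3, Ne3, Nc3, Nf2.
Count: 24.

24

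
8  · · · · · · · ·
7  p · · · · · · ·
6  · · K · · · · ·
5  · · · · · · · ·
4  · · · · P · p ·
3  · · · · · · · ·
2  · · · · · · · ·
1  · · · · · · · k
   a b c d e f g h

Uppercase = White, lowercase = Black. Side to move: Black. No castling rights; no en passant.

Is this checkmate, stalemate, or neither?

Black to move; black king on h1.
In check: no.
Legal moves for Black: Kh2, Kg2, Kg1, a6, g3, a5.
Black has 6 legal moves and is not in check → neither.

neither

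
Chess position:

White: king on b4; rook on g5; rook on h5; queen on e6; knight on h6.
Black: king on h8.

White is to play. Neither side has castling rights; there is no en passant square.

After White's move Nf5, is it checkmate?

yes

After Nf5: black king on h8; in check: yes, from the white rook on h5.
King squares — g7: attacked by Nf5; h7: attacked by Rh5; g8: attacked by Rg5.
Black has no legal moves → checkmate.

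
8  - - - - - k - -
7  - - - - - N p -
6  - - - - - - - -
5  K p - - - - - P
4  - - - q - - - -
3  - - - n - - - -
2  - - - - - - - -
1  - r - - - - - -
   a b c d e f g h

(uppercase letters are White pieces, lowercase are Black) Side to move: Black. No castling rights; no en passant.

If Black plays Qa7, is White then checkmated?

yes

After Qa7: white king on a5; in check: yes, from the black queen on a7.
King squares — a4: attacked by Pb5; b4: attacked by Rb1; b5: attacked by Rb1; a6: attacked by Qa7; b6: attacked by Qa7.
White has no legal moves → checkmate.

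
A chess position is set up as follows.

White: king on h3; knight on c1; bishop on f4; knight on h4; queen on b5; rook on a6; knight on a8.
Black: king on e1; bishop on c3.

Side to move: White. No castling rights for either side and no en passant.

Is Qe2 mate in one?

yes

After Qe2: black king on e1; in check: yes, from the white queen on e2.
King squares — d1: attacked by Qe2; f1: attacked by Qe2; d2: attacked by Qe2; e2: attacked by Nc1; f2: attacked by Qe2.
Black has no legal moves → checkmate.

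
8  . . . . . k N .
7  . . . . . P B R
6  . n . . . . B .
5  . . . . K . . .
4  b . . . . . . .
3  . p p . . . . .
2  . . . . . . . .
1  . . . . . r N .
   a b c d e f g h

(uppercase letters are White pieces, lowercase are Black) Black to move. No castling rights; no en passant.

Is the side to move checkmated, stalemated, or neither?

Black to move; black king on f8.
In check: yes, from the white bishop on g7.
King squares — e7: attacked by Ng8; f7: attacked by Bg6; g7: attacked by Rh7; e8: attacked by Pf7; g8: attacked by Pf7.
Legal moves for Black: none.
In check with no legal moves → checkmate.

checkmate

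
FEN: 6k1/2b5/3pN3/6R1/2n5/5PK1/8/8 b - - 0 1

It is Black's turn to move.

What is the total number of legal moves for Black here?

3

Black to move; king on g8.
In check: yes, from the white rook on g5.
Legal moves: Kh8, Kh7, Kf7.
Count: 3.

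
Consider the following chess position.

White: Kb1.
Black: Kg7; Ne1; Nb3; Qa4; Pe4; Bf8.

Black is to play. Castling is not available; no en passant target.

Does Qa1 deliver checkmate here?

yes

After Qa1: white king on b1; in check: yes, from the black queen on a1.
King squares — a1: attacked by Nb3; c1: attacked by Qa1; a2: attacked by Qa1; b2: attacked by Qa1; c2: attacked by Ne1.
White has no legal moves → checkmate.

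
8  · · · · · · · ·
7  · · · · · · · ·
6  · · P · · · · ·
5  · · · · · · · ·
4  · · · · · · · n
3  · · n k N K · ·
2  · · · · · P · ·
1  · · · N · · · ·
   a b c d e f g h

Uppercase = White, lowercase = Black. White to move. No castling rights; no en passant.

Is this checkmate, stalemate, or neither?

neither

White to move; white king on f3.
In check: yes, from the black knight on h4.
King squares — e2: attacked by Nc3; f2: own pawn; g2: attacked by Nh4; e3: own knight; g3: available; e4: attacked by Nc3; f4: available; g4: available.
Legal moves for White: Kg4, Kf4, Kg3.
White is in check but has 3 legal moves → neither.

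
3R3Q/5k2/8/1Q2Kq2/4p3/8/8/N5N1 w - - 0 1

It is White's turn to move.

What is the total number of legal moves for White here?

White to move; king on e5.
In check: yes, from the black queen on f5.
Legal moves: Kd6, Kxf5, Kd4.
Count: 3.

3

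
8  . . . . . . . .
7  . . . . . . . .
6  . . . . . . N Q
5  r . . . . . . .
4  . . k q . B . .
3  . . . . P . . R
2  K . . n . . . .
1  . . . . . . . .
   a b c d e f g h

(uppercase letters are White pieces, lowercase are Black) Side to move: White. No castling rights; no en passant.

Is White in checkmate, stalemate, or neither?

checkmate

White to move; white king on a2.
In check: yes, from the black rook on a5.
King squares — a1: attacked by Qd4; b1: attacked by Nd2; b2: attacked by Qd4; a3: attacked by Ra5; b3: attacked by Nd2.
Legal moves for White: none.
In check with no legal moves → checkmate.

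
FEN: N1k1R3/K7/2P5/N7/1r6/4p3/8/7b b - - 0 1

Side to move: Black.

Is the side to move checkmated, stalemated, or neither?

Black to move; black king on c8.
In check: yes, from the white rook on e8.
King squares — b7: attacked by Na5; c7: attacked by Na8; d7: attacked by Pc6; b8: attacked by Ka7; d8: attacked by Re8.
Legal moves for Black: none.
In check with no legal moves → checkmate.

checkmate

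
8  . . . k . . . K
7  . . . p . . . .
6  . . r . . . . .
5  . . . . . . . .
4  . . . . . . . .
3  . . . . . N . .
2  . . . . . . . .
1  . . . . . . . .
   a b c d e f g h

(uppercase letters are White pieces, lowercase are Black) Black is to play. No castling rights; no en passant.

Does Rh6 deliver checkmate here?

After Rh6: white king on h8; in check: yes, from the black rook on h6.
White has 2 legal replies: Kg8, Kg7.
In check but a legal move exists → not checkmate.

no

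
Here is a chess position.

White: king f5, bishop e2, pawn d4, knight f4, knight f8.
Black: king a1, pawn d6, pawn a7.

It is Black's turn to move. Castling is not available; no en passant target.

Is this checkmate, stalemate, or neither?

Black to move; black king on a1.
In check: no.
Legal moves for Black: Kb2, Ka2, Kb1, a6, d5, a5.
Black has 6 legal moves and is not in check → neither.

neither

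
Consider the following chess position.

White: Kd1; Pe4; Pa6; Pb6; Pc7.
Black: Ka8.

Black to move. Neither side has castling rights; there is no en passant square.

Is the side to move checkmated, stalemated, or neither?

Black to move; black king on a8.
In check: no.
King squares — a7: attacked by Pb6; b7: attacked by Pa6; b8: attacked by Pc7.
Legal moves for Black: none.
Not in check and no legal moves → stalemate.

stalemate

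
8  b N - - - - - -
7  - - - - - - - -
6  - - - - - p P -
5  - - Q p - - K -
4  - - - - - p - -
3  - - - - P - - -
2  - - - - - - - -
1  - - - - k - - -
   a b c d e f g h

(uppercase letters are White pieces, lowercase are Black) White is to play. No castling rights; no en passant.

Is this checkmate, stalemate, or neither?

neither

White to move; white king on g5.
In check: yes, from the black pawn on f6.
Legal moves for White: Kh6, Kxf6, Kh5, Kf5, Kh4, Kg4, Kxf4.
White is in check but has 7 legal moves → neither.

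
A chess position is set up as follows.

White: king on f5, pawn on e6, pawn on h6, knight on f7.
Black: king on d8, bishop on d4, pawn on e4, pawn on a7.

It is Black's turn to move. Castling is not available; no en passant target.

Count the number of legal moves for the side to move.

4

Black to move; king on d8.
In check: yes, from the white knight on f7.
Legal moves: Ke8, Kc8, Ke7, Kc7.
Count: 4.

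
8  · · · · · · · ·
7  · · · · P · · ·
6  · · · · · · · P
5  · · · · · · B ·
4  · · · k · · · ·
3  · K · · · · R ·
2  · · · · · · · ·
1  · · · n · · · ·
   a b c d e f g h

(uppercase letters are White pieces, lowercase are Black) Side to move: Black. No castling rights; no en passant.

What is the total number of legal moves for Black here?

8

Black to move; king on d4.
In check: no.
Legal moves: Ke5, Kd5, Kc5, Ke4, Ne3, Nc3, Nf2, Nb2.
Count: 8.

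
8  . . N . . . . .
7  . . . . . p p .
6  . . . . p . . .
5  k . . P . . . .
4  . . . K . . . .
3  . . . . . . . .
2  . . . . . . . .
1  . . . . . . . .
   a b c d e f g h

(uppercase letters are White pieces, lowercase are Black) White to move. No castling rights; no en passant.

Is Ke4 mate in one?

After Ke4: black king on a5; in check: no.
Black is not in check, so this cannot be checkmate.

no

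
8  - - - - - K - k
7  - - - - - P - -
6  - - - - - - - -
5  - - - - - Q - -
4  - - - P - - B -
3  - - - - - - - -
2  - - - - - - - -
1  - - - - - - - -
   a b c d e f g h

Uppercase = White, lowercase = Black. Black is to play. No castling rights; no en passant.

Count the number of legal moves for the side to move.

Black to move; king on h8.
In check: no.
Legal moves: none.
Count: 0.

0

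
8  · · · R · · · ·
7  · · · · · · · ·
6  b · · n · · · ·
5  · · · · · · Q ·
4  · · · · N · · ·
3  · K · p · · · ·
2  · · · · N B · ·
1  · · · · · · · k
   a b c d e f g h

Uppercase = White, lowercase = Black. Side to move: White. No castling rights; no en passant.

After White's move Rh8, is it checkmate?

yes

After Rh8: black king on h1; in check: yes, from the white rook on h8.
King squares — g1: attacked by Ne2; g2: attacked by Qg5; h2: attacked by Rh8.
Black has no legal moves → checkmate.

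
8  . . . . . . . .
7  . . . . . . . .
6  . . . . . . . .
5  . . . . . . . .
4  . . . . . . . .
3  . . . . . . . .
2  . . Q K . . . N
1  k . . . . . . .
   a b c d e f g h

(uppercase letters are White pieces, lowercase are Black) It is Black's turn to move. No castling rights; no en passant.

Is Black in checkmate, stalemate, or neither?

stalemate

Black to move; black king on a1.
In check: no.
King squares — b1: attacked by Qc2; a2: attacked by Qc2; b2: attacked by Qc2.
Legal moves for Black: none.
Not in check and no legal moves → stalemate.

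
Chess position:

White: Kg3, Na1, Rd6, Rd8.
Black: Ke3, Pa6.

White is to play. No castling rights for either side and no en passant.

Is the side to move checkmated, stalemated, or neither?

White to move; white king on g3.
In check: no.
Legal moves for White include: Rh8, Rg8, Rf8, Re8#, Rc8, Rb8, Ra8, R8d7, R6d7, Rh6, Rg6, Rf6, Re6#, Rc6, Rb6, Rxa6, Rd5, Rd4, ... (list truncated; more exist).
White has legal moves and is not in check → neither.

neither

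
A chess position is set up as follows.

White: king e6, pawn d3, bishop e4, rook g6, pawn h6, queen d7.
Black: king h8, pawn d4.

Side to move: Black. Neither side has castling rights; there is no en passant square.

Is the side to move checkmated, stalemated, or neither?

stalemate

Black to move; black king on h8.
In check: no.
King squares — g7: attacked by Rg6; h7: attacked by Qd7; g8: attacked by Rg6.
Legal moves for Black: none.
Not in check and no legal moves → stalemate.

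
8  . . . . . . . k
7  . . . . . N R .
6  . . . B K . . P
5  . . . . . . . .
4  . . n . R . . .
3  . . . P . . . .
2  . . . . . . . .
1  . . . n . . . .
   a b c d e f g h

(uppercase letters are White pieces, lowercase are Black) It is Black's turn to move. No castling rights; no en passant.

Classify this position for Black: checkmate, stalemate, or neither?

checkmate

Black to move; black king on h8.
In check: yes, from the white knight on f7.
King squares — g7: attacked by Ph6; h7: attacked by Rg7; g8: attacked by Rg7.
Legal moves for Black: none.
In check with no legal moves → checkmate.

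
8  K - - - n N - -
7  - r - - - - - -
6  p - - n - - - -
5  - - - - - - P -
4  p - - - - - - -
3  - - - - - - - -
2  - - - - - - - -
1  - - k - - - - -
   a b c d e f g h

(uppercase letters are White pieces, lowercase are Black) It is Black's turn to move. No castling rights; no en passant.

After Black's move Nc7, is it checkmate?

After Nc7: white king on a8; in check: yes, from the black knight on c7.
King squares — a7: attacked by Rb7; b7: attacked by Nd6; b8: attacked by Rb7.
White has no legal moves → checkmate.

yes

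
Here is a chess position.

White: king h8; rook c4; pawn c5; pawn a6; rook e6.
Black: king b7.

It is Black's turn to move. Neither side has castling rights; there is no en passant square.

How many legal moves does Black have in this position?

5

Black to move; king on b7.
In check: yes, from the white pawn on a6.
Legal moves: Kc8, Kb8, Ka8, Kc7, Ka7.
Count: 5.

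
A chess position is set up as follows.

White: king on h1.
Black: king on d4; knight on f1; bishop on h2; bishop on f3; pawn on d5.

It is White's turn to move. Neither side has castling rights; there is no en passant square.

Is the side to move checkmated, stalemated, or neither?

checkmate

White to move; white king on h1.
In check: yes, from the black bishop on f3.
King squares — g1: attacked by Bh2; g2: attacked by Bf3; h2: attacked by Nf1.
Legal moves for White: none.
In check with no legal moves → checkmate.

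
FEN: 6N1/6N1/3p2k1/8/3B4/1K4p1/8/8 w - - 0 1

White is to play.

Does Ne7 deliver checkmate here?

After Ne7: black king on g6; in check: yes, from the white knight on e7.
Black has 4 legal replies: Kh7, Kf7, Kh6, Kg5.
In check but a legal move exists → not checkmate.

no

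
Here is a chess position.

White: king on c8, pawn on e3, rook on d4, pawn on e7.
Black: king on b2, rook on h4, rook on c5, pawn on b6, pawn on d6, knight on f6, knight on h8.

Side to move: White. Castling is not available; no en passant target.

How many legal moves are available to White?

White to move; king on c8.
In check: yes, from the black rook on c5.
Legal moves: Kd8, Kb8, Kb7.
Count: 3.

3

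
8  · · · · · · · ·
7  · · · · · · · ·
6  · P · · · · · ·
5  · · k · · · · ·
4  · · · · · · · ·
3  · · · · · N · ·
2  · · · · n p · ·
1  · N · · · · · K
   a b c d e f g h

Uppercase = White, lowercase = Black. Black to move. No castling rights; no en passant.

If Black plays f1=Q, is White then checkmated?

no

After f1=Q: white king on h1; in check: yes, from the black queen on f1.
White has 2 legal replies: Kh2, Ng1.
In check but a legal move exists → not checkmate.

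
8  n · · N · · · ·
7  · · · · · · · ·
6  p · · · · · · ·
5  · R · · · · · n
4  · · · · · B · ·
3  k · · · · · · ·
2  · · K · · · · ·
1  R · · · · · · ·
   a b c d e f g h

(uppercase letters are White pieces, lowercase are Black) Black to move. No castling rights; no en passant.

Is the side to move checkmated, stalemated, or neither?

checkmate

Black to move; black king on a3.
In check: yes, from the white rook on a1.
King squares — a2: attacked by Ra1; b2: attacked by Kc2; b3: attacked by Kc2; a4: attacked by Ra1; b4: attacked by Rb5.
Legal moves for Black: none.
In check with no legal moves → checkmate.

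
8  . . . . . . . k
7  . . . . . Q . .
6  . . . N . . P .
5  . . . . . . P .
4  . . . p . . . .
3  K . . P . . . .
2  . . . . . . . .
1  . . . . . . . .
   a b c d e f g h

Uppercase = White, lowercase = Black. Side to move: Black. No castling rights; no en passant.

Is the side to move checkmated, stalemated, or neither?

stalemate

Black to move; black king on h8.
In check: no.
King squares — g7: attacked by Qf7; h7: attacked by Pg6; g8: attacked by Qf7.
Legal moves for Black: none.
Not in check and no legal moves → stalemate.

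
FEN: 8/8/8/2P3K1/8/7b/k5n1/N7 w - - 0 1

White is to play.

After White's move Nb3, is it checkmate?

no

After Nb3: black king on a2; in check: no.
Black is not in check, so this cannot be checkmate.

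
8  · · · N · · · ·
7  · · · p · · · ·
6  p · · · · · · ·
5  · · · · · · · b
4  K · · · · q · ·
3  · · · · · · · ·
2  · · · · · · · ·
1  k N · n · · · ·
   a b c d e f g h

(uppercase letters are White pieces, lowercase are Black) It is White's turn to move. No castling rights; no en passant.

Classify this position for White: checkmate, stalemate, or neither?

White to move; white king on a4.
In check: yes, from the black queen on f4.
King squares — a3: available; b3: available; b4: attacked by Qf4; a5: available; b5: attacked by Pa6.
Legal moves for White: Ka5, Kb3, Ka3.
White is in check but has 3 legal moves → neither.

neither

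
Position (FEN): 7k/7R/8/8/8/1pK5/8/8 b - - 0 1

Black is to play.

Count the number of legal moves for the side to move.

Black to move; king on h8.
In check: yes, from the white rook on h7.
Legal moves: Kg8, Kxh7.
Count: 2.

2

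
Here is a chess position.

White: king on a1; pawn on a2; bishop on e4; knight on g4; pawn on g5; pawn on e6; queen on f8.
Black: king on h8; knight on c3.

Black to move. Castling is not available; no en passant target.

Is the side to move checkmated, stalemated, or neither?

checkmate

Black to move; black king on h8.
In check: yes, from the white queen on f8.
King squares — g7: attacked by Qf8; h7: attacked by Be4; g8: attacked by Qf8.
Legal moves for Black: none.
In check with no legal moves → checkmate.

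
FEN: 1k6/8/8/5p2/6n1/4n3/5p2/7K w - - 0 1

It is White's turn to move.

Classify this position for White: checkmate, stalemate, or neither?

stalemate

White to move; white king on h1.
In check: no.
King squares — g1: attacked by Pf2; g2: attacked by Ne3; h2: attacked by Ng4.
Legal moves for White: none.
Not in check and no legal moves → stalemate.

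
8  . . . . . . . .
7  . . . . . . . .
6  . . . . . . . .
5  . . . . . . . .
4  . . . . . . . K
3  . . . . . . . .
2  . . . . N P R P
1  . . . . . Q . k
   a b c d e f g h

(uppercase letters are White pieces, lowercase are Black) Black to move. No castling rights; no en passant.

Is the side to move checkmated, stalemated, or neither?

Black to move; black king on h1.
In check: yes, from the white queen on f1.
King squares — g1: attacked by Qf1; g2: attacked by Qf1; h2: attacked by Rg2.
Legal moves for Black: none.
In check with no legal moves → checkmate.

checkmate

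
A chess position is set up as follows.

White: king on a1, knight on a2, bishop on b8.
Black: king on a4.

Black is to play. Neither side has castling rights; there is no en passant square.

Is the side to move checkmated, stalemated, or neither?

Black to move; black king on a4.
In check: no.
Legal moves for Black: Kb5, Ka5, Kb3, Ka3.
Black has 4 legal moves and is not in check → neither.

neither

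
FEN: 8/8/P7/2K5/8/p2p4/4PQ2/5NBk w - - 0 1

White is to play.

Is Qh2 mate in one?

yes

After Qh2: black king on h1; in check: yes, from the white queen on h2.
King squares — g1: attacked by Qh2; g2: attacked by Qh2; h2: attacked by Nf1.
Black has no legal moves → checkmate.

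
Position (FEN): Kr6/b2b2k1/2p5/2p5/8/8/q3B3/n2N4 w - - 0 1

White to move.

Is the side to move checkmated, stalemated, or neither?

White to move; white king on a8.
In check: yes, from the black rook on b8.
King squares — a7: attacked by Qa2; b7: attacked by Rb8; b8: attacked by Ba7.
Legal moves for White: none.
In check with no legal moves → checkmate.

checkmate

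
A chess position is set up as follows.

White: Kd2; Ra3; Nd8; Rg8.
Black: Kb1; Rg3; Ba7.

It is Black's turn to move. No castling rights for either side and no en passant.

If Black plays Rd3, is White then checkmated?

After Rd3: white king on d2; in check: yes, from the black rook on d3.
White has 4 legal replies: Kxd3, Ke2, Ke1, Rxd3.
In check but a legal move exists → not checkmate.

no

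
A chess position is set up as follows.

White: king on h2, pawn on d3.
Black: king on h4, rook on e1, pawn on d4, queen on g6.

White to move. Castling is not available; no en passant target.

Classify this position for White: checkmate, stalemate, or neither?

White to move; white king on h2.
In check: no.
King squares — g1: attacked by Re1; h1: attacked by Re1; g2: attacked by Qg6; g3: attacked by Kh4; h3: attacked by Kh4.
Legal moves for White: none.
Not in check and no legal moves → stalemate.

stalemate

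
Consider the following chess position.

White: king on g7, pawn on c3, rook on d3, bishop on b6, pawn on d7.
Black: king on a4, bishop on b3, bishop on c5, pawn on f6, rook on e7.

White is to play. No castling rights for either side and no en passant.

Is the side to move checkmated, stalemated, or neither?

White to move; white king on g7.
In check: yes, from the black rook on e7.
King squares — f6: available; g6: available; h6: available; f7: attacked by Bb3; h7: attacked by Re7; f8: available; g8: attacked by Bb3; h8: available.
Legal moves for White: Kh8, Kf8, Kh6, Kg6, Kxf6.
White is in check but has 5 legal moves → neither.

neither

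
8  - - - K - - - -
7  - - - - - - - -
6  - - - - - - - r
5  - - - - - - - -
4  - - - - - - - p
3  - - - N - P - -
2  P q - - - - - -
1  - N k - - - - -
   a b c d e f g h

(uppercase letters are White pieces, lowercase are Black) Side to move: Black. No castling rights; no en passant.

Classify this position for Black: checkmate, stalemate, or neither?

neither

Black to move; black king on c1.
In check: yes, from the white knight on d3.
King squares — b1: available; d1: available; b2: own queen; c2: available; d2: attacked by Nb1.
Legal moves for Black: Kc2, Kd1, Kxb1.
Black is in check but has 3 legal moves → neither.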